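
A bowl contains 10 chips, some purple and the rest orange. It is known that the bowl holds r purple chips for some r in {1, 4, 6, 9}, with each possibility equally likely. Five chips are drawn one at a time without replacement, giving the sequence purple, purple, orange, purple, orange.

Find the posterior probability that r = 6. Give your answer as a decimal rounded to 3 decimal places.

0.667

For each hypothesis, P(data | H) works out to: P(data | r = 1) = (1/10)(0/9) = 0; P(data | r = 4) = (4/10)(3/9)(6/8)(2/7)(5/6) = 1/42; P(data | r = 6) = (6/10)(5/9)(4/8)(4/7)(3/6) = 1/21; P(data | r = 9) = (9/10)(8/9)(1/8)(7/7)(0/6) = 0.
The prior-weighted likelihoods are 1/4 · 0 = 0, 1/4 · 1/42 = 1/168, 1/4 · 1/21 = 1/84, 1/4 · 0 = 0; with total 1/56.
So P(r = 6 | data) = (1/84) / (1/56) = 2/3.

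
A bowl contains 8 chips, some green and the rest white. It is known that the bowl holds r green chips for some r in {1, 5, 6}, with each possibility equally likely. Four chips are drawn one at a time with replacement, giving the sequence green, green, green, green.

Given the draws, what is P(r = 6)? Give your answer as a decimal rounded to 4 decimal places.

The likelihood of the observed sequence under each hypothesis: P(data | r = 1) = (1/8)(1/8)(1/8)(1/8) = 0.00024414; P(data | r = 5) = (5/8)(5/8)(5/8)(5/8) = 0.15259; P(data | r = 6) = (6/8)(6/8)(6/8)(6/8) = 0.31641.
The prior-weighted likelihoods are 1/3 · 0.00024414 = 8.138e-05, 1/3 · 0.15259 = 0.050863, 1/3 · 0.31641 = 0.10547; summing to 0.15641.
Therefore the posterior P(r = 6 | data) = (0.10547) / (0.15641) = 0.6743.

0.6743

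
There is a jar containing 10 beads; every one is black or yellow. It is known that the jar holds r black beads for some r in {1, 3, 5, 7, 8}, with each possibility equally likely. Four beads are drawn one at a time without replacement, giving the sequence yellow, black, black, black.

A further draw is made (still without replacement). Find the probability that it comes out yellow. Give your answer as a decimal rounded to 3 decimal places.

0.343

The likelihood of the observed sequence under each hypothesis: P(data | r = 1) = (9/10)(1/9)(0/8) = 0; P(data | r = 3) = (7/10)(3/9)(2/8)(1/7) = 0.0083333; P(data | r = 5) = (5/10)(5/9)(4/8)(3/7) = 0.059524; P(data | r = 7) = (3/10)(7/9)(6/8)(5/7) = 0.125; P(data | r = 8) = (2/10)(8/9)(7/8)(6/7) = 0.13333.
Weighting by the prior gives 1/5 · 0 = 0, 1/5 · 0.0083333 = 0.0016667, 1/5 · 0.059524 = 0.011905, 1/5 · 0.125 = 0.025, 1/5 · 0.13333 = 0.026667; these sum to 0.065238.
Normalising, the posterior is P(r = 1 | data) = 0, P(r = 3 | data) = 0.025547, P(r = 5 | data) = 0.18248, P(r = 7 | data) = 0.38321, P(r = 8 | data) = 0.40876.
The predictive probability is P(yellow next | data) = (1)(0.025547) + (2/3)(0.18248) + (1/3)(0.38321) + (1/6)(0.40876) = 0.34307.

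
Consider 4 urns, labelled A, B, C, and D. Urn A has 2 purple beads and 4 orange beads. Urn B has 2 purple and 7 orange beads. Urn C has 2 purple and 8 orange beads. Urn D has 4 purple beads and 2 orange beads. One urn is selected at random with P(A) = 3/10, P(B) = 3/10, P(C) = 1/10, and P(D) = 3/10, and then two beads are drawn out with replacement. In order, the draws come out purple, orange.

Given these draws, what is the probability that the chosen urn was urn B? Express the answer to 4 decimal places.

0.2577

Compute the likelihood of the observed sequence for each case: P(data | urn A) = (2/6)(4/6) = 0.22222; P(data | urn B) = (2/9)(7/9) = 0.17284; P(data | urn C) = (2/10)(8/10) = 0.16; P(data | urn D) = (4/6)(2/6) = 0.22222.
The prior-weighted likelihoods are 3/10 · 0.22222 = 0.066667, 3/10 · 0.17284 = 0.051852, 1/10 · 0.16 = 0.016, 3/10 · 0.22222 = 0.066667; with total 0.20119.
Therefore the posterior P(urn B | data) = (0.051852) / (0.20119) = 0.25773.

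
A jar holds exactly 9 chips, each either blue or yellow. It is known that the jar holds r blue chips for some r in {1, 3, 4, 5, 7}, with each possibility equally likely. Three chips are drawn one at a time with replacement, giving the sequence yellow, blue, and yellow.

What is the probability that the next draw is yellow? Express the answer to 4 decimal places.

The likelihood of the observed sequence under each hypothesis: P(data | r = 1) = (8/9)(1/9)(8/9) = 0.087791; P(data | r = 3) = (6/9)(3/9)(6/9) = 0.14815; P(data | r = 4) = (5/9)(4/9)(5/9) = 0.13717; P(data | r = 5) = (4/9)(5/9)(4/9) = 0.10974; P(data | r = 7) = (2/9)(7/9)(2/9) = 0.038409.
The prior-weighted likelihoods are 1/5 · 0.087791 = 0.017558, 1/5 · 0.14815 = 0.02963, 1/5 · 0.13717 = 0.027435, 1/5 · 0.10974 = 0.021948, 1/5 · 0.038409 = 0.0076818; with total 0.10425.
Dividing through by the total gives posterior P(r = 1 | data) = 0.16842, P(r = 3 | data) = 0.28421, P(r = 4 | data) = 0.26316, P(r = 5 | data) = 0.21053, P(r = 7 | data) = 0.073684.
Averaging over the posterior, P(yellow next | data) = (8/9)(0.16842) + (2/3)(0.28421) + (5/9)(0.26316) + (4/9)(0.21053) + (2/9)(0.073684) = 0.59532.

0.5953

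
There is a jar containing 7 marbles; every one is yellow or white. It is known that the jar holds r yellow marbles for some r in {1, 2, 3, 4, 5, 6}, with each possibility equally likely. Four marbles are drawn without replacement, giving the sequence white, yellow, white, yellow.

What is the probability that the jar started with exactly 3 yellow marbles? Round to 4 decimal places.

The likelihood of the observed sequence under each hypothesis: P(data | r = 1) = (6/7)(1/6)(5/5)(0/4) = 0; P(data | r = 2) = (5/7)(2/6)(4/5)(1/4) = 1/21; P(data | r = 3) = (4/7)(3/6)(3/5)(2/4) = 3/35; P(data | r = 4) = (3/7)(4/6)(2/5)(3/4) = 3/35; P(data | r = 5) = (2/7)(5/6)(1/5)(4/4) = 1/21; P(data | r = 6) = (1/7)(6/6)(0/5) = 0.
Multiplying each by its prior: 1/6 · 0 = 0, 1/6 · 1/21 = 1/126, 1/6 · 3/35 = 1/70, 1/6 · 3/35 = 1/70, 1/6 · 1/21 = 1/126, 1/6 · 0 = 0; these sum to 2/45.
By Bayes' rule, P(r = 3 | data) = (1/70) / (2/45) = 9/28.

0.3214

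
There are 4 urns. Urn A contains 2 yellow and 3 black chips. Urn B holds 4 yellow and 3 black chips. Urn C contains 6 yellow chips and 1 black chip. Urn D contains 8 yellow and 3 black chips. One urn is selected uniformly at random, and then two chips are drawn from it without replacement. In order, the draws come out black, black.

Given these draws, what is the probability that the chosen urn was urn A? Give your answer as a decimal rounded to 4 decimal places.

0.6031

The likelihood of the observed sequence under each hypothesis: P(data | urn A) = (3/5)(2/4) = 0.3; P(data | urn B) = (3/7)(2/6) = 0.14286; P(data | urn C) = (1/7)(0/6) = 0; P(data | urn D) = (3/11)(2/10) = 0.054545.
Weighting by the prior gives 1/4 · 0.3 = 0.075, 1/4 · 0.14286 = 0.035714, 1/4 · 0 = 0, 1/4 · 0.054545 = 0.013636; with total 0.12435.
Hence P(urn A | data) = (0.075) / (0.12435) = 0.60313.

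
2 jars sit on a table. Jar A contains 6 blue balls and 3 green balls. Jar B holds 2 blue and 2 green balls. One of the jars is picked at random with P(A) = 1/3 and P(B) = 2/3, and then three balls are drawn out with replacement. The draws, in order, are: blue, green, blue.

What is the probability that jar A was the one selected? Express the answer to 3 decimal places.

For each hypothesis, P(data | H) works out to: P(data | jar A) = (6/9)(3/9)(6/9) = 4/27; P(data | jar B) = (2/4)(2/4)(2/4) = 1/8.
Weighting by the prior gives 1/3 · 4/27 = 4/81, 2/3 · 1/8 = 1/12; summing to 43/324.
Hence P(jar A | data) = (4/81) / (43/324) = 16/43.

0.372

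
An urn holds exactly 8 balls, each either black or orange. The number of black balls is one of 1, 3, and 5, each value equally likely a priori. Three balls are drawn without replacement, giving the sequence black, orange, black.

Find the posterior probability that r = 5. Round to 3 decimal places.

0.667

Under each hypothesis, the probability of the observed sequence is: P(data | r = 1) = (1/8)(7/7)(0/6) = 0; P(data | r = 3) = (3/8)(5/7)(2/6) = 5/56; P(data | r = 5) = (5/8)(3/7)(4/6) = 5/28.
Weighting by the prior gives 1/3 · 0 = 0, 1/3 · 5/56 = 5/168, 1/3 · 5/28 = 5/84; summing to 5/56.
Hence P(r = 5 | data) = (5/84) / (5/56) = 2/3.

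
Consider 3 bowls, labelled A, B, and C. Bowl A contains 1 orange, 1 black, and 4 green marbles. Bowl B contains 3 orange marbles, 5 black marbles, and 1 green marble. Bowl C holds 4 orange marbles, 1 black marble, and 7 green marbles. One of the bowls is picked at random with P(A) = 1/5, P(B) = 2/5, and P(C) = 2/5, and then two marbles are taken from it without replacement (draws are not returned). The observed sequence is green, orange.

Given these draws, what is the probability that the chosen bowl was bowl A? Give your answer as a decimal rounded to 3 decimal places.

0.208

Compute the likelihood of the observed sequence for each case: P(data | bowl A) = (4/6)(1/5) = 0.13333; P(data | bowl B) = (1/9)(3/8) = 0.041667; P(data | bowl C) = (7/12)(4/11) = 0.21212.
Weighting by the prior gives 1/5 · 0.13333 = 0.026667, 2/5 · 0.041667 = 0.016667, 2/5 · 0.21212 = 0.084848; with total 0.12818.
So P(bowl A | data) = (0.026667) / (0.12818) = 0.20804.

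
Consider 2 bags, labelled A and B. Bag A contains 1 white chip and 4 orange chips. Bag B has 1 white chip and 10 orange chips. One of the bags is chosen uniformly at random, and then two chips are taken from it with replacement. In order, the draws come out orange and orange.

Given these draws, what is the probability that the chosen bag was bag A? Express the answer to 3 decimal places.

For each hypothesis, P(data | H) works out to: P(data | bag A) = (4/5)(4/5) = 0.64; P(data | bag B) = (10/11)(10/11) = 0.82645.
The prior-weighted likelihoods are 1/2 · 0.64 = 0.32, 1/2 · 0.82645 = 0.41322; summing to 0.73322.
By Bayes' rule, P(bag A | data) = (0.32) / (0.73322) = 0.43643.

0.436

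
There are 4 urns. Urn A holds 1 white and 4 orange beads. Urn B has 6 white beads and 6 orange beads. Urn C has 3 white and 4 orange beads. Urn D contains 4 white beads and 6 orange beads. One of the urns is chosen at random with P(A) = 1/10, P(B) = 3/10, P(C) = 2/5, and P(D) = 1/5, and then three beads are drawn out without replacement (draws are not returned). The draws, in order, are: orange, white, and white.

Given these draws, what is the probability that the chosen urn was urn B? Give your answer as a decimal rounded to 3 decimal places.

Under each hypothesis, the probability of the observed sequence is: P(data | urn A) = (4/5)(1/4)(0/3) = 0; P(data | urn B) = (6/12)(6/11)(5/10) = 0.13636; P(data | urn C) = (4/7)(3/6)(2/5) = 0.11429; P(data | urn D) = (6/10)(4/9)(3/8) = 0.1.
The prior-weighted likelihoods are 1/10 · 0 = 0, 3/10 · 0.13636 = 0.040909, 2/5 · 0.11429 = 0.045714, 1/5 · 0.1 = 0.02; with total 0.10662.
Therefore the posterior P(urn B | data) = (0.040909) / (0.10662) = 0.38368.

0.384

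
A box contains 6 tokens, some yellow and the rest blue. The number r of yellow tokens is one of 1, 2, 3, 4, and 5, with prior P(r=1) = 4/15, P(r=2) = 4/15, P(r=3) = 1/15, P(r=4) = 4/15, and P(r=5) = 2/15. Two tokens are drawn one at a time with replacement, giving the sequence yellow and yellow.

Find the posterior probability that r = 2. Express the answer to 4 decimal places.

For each hypothesis, P(data | H) works out to: P(data | r = 1) = (1/6)(1/6) = 1/36; P(data | r = 2) = (2/6)(2/6) = 1/9; P(data | r = 3) = (3/6)(3/6) = 1/4; P(data | r = 4) = (4/6)(4/6) = 4/9; P(data | r = 5) = (5/6)(5/6) = 25/36.
Weighting by the prior gives 4/15 · 1/36 = 1/135, 4/15 · 1/9 = 4/135, 1/15 · 1/4 = 1/60, 4/15 · 4/9 = 16/135, 2/15 · 25/36 = 5/54; these sum to 143/540.
By Bayes' rule, P(r = 2 | data) = (4/135) / (143/540) = 16/143.

0.1119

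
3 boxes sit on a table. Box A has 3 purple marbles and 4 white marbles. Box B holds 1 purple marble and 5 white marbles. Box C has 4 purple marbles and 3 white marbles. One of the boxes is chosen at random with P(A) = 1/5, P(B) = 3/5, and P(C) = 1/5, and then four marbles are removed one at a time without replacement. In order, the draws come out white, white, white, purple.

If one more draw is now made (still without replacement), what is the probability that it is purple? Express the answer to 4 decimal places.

0.1395

For each hypothesis, P(data | H) works out to: P(data | box A) = (4/7)(3/6)(2/5)(3/4) = 3/35; P(data | box B) = (5/6)(4/5)(3/4)(1/3) = 1/6; P(data | box C) = (3/7)(2/6)(1/5)(4/4) = 1/35.
The prior-weighted likelihoods are 1/5 · 3/35 = 3/175, 3/5 · 1/6 = 1/10, 1/5 · 1/35 = 1/175; these sum to 43/350.
The posterior is then P(box A | data) = 6/43, P(box B | data) = 35/43, P(box C | data) = 2/43.
So P(purple next | data) = Σ P(purple next | H) P(H | data) = (2/3)(6/43) + (0)(35/43) + (1)(2/43) = 6/43.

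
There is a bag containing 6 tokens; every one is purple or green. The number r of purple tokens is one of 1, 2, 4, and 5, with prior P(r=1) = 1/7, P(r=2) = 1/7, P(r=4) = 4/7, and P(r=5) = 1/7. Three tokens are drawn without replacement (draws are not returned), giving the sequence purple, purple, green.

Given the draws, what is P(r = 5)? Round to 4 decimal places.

Compute the likelihood of the observed sequence for each case: P(data | r = 1) = (1/6)(0/5) = 0; P(data | r = 2) = (2/6)(1/5)(4/4) = 1/15; P(data | r = 4) = (4/6)(3/5)(2/4) = 1/5; P(data | r = 5) = (5/6)(4/5)(1/4) = 1/6.
The prior-weighted likelihoods are 1/7 · 0 = 0, 1/7 · 1/15 = 1/105, 4/7 · 1/5 = 4/35, 1/7 · 1/6 = 1/42; summing to 31/210.
Therefore the posterior P(r = 5 | data) = (1/42) / (31/210) = 5/31.

0.1613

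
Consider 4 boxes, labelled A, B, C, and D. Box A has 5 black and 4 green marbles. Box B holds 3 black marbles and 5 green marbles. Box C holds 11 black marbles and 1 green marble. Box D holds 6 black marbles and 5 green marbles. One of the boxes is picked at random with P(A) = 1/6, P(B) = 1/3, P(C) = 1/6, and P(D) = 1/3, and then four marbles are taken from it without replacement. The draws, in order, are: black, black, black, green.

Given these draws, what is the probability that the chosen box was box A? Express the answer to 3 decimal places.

0.227

Under each hypothesis, the probability of the observed sequence is: P(data | box A) = (5/9)(4/8)(3/7)(4/6) = 0.079365; P(data | box B) = (3/8)(2/7)(1/6)(5/5) = 0.017857; P(data | box C) = (11/12)(10/11)(9/10)(1/9) = 0.083333; P(data | box D) = (6/11)(5/10)(4/9)(5/8) = 0.075758.
Weighting by the prior gives 1/6 · 0.079365 = 0.013228, 1/3 · 0.017857 = 0.0059524, 1/6 · 0.083333 = 0.013889, 1/3 · 0.075758 = 0.025253; these sum to 0.058321.
So P(box A | data) = (0.013228) / (0.058321) = 0.2268.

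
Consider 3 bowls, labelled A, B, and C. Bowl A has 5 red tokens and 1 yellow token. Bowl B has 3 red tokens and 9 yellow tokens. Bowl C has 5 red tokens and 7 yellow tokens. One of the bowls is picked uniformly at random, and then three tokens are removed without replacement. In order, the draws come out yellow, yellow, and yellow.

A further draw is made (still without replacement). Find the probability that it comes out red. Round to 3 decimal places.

Under each hypothesis, the probability of the observed sequence is: P(data | bowl A) = (1/6)(0/5) = 0; P(data | bowl B) = (9/12)(8/11)(7/10) = 21/55; P(data | bowl C) = (7/12)(6/11)(5/10) = 7/44.
The prior-weighted likelihoods are 1/3 · 0 = 0, 1/3 · 21/55 = 7/55, 1/3 · 7/44 = 7/132; summing to 119/660.
Dividing through by the total gives posterior P(bowl A | data) = 0, P(bowl B | data) = 12/17, P(bowl C | data) = 5/17.
Averaging over the posterior, P(red next | data) = (1/3)(12/17) + (5/9)(5/17) = 61/153.

0.399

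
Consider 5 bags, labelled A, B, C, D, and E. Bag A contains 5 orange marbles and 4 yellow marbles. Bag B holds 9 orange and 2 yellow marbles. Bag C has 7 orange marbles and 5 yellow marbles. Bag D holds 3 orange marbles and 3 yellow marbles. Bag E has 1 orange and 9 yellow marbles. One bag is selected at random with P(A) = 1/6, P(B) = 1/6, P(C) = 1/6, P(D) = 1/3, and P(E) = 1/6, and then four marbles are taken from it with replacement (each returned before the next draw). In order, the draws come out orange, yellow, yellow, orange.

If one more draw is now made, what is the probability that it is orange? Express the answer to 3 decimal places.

For each hypothesis, P(data | H) works out to: P(data | bag A) = (5/9)(4/9)(4/9)(5/9) = 0.060966; P(data | bag B) = (9/11)(2/11)(2/11)(9/11) = 0.02213; P(data | bag C) = (7/12)(5/12)(5/12)(7/12) = 0.059076; P(data | bag D) = (3/6)(3/6)(3/6)(3/6) = 0.0625; P(data | bag E) = (1/10)(9/10)(9/10)(1/10) = 0.0081.
Multiplying each by its prior: 1/6 · 0.060966 = 0.010161, 1/6 · 0.02213 = 0.0036883, 1/6 · 0.059076 = 0.009846, 1/3 · 0.0625 = 0.020833, 1/6 · 0.0081 = 0.00135; summing to 0.045879.
Normalising, the posterior is P(bag A | data) = 0.22148, P(bag B | data) = 0.080392, P(bag C | data) = 0.21461, P(bag D | data) = 0.4541, P(bag E | data) = 0.029425.
So P(orange next | data) = Σ P(orange next | H) P(H | data) = (5/9)(0.22148) + (9/11)(0.080392) + (7/12)(0.21461) + (1/2)(0.4541) + (1/10)(0.029425) = 0.544.

0.544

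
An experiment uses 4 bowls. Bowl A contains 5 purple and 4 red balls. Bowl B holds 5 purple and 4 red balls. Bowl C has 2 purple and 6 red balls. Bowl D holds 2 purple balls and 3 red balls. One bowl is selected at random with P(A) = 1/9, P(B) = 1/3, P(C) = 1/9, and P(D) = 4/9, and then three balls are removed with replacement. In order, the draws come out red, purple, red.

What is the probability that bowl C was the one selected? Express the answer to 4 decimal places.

0.1217

Compute the likelihood of the observed sequence for each case: P(data | bowl A) = (4/9)(5/9)(4/9) = 0.10974; P(data | bowl B) = (4/9)(5/9)(4/9) = 0.10974; P(data | bowl C) = (6/8)(2/8)(6/8) = 0.14062; P(data | bowl D) = (3/5)(2/5)(3/5) = 0.144.
The prior-weighted likelihoods are 1/9 · 0.10974 = 0.012193, 1/3 · 0.10974 = 0.03658, 1/9 · 0.14062 = 0.015625, 4/9 · 0.144 = 0.064; these sum to 0.1284.
Therefore the posterior P(bowl C | data) = (0.015625) / (0.1284) = 0.12169.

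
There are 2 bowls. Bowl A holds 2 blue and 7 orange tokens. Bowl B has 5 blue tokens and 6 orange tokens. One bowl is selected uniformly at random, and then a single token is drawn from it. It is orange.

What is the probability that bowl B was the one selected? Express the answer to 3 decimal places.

0.412

The likelihood of this draw under each hypothesis: P(data | bowl A) = (7/9) = 7/9; P(data | bowl B) = (6/11) = 6/11.
Weighting by the prior gives 1/2 · 7/9 = 7/18, 1/2 · 6/11 = 3/11; with total 131/198.
By Bayes' rule, P(bowl B | data) = (3/11) / (131/198) = 54/131.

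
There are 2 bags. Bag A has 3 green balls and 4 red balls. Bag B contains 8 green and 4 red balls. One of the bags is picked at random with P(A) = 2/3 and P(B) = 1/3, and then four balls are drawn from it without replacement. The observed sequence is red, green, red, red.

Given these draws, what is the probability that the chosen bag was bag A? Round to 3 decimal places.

0.914

The likelihood of the observed sequence under each hypothesis: P(data | bag A) = (4/7)(3/6)(3/5)(2/4) = 0.085714; P(data | bag B) = (4/12)(8/11)(3/10)(2/9) = 0.016162.
Multiplying each by its prior: 2/3 · 0.085714 = 0.057143, 1/3 · 0.016162 = 0.0053872; these sum to 0.06253.
So P(bag A | data) = (0.057143) / (0.06253) = 0.91385.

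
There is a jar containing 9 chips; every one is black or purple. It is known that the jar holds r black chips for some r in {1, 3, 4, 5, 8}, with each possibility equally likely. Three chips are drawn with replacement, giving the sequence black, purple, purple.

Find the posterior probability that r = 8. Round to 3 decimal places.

0.022

Compute the likelihood of the observed sequence for each case: P(data | r = 1) = (1/9)(8/9)(8/9) = 0.087791; P(data | r = 3) = (3/9)(6/9)(6/9) = 0.14815; P(data | r = 4) = (4/9)(5/9)(5/9) = 0.13717; P(data | r = 5) = (5/9)(4/9)(4/9) = 0.10974; P(data | r = 8) = (8/9)(1/9)(1/9) = 0.010974.
Weighting by the prior gives 1/5 · 0.087791 = 0.017558, 1/5 · 0.14815 = 0.02963, 1/5 · 0.13717 = 0.027435, 1/5 · 0.10974 = 0.021948, 1/5 · 0.010974 = 0.0021948; with total 0.098765.
By Bayes' rule, P(r = 8 | data) = (0.0021948) / (0.098765) = 0.022222.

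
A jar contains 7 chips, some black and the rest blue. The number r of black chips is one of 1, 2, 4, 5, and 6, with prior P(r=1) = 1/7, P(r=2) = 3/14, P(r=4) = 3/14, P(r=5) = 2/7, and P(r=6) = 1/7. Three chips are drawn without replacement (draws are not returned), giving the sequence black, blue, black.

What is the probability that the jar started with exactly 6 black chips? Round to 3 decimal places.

For each hypothesis, P(data | H) works out to: P(data | r = 1) = (1/7)(6/6)(0/5) = 0; P(data | r = 2) = (2/7)(5/6)(1/5) = 0.047619; P(data | r = 4) = (4/7)(3/6)(3/5) = 0.17143; P(data | r = 5) = (5/7)(2/6)(4/5) = 0.19048; P(data | r = 6) = (6/7)(1/6)(5/5) = 0.14286.
Multiplying each by its prior: 1/7 · 0 = 0, 3/14 · 0.047619 = 0.010204, 3/14 · 0.17143 = 0.036735, 2/7 · 0.19048 = 0.054422, 1/7 · 0.14286 = 0.020408; these sum to 0.12177.
Therefore the posterior P(r = 6 | data) = (0.020408) / (0.12177) = 0.1676.

0.168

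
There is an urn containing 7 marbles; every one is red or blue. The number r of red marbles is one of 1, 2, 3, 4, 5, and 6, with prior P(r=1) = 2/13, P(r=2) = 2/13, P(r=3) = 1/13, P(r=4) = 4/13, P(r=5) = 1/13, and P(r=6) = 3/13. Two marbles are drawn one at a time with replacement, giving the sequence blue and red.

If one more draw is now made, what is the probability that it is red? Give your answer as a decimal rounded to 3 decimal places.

0.521

Under each hypothesis, the probability of the observed sequence is: P(data | r = 1) = (6/7)(1/7) = 6/49; P(data | r = 2) = (5/7)(2/7) = 10/49; P(data | r = 3) = (4/7)(3/7) = 12/49; P(data | r = 4) = (3/7)(4/7) = 12/49; P(data | r = 5) = (2/7)(5/7) = 10/49; P(data | r = 6) = (1/7)(6/7) = 6/49.
The prior-weighted likelihoods are 2/13 · 6/49 = 12/637, 2/13 · 10/49 = 20/637, 1/13 · 12/49 = 12/637, 4/13 · 12/49 = 48/637, 1/13 · 10/49 = 10/637, 3/13 · 6/49 = 18/637; these sum to 120/637.
The posterior is then P(r = 1 | data) = 1/10, P(r = 2 | data) = 1/6, P(r = 3 | data) = 1/10, P(r = 4 | data) = 2/5, P(r = 5 | data) = 1/12, P(r = 6 | data) = 3/20.
The predictive probability is P(red next | data) = (1/7)(1/10) + (2/7)(1/6) + (3/7)(1/10) + (4/7)(2/5) + (5/7)(1/12) + (6/7)(3/20) = 73/140.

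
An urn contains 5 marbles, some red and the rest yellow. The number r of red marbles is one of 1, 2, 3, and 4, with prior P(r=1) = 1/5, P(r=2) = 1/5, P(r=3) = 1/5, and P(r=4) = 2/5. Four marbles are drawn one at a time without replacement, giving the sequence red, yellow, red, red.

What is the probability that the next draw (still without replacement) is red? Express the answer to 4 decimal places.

For each hypothesis, P(data | H) works out to: P(data | r = 1) = (1/5)(4/4)(0/3) = 0; P(data | r = 2) = (2/5)(3/4)(1/3)(0/2) = 0; P(data | r = 3) = (3/5)(2/4)(2/3)(1/2) = 1/10; P(data | r = 4) = (4/5)(1/4)(3/3)(2/2) = 1/5.
The prior-weighted likelihoods are 1/5 · 0 = 0, 1/5 · 0 = 0, 1/5 · 1/10 = 1/50, 2/5 · 1/5 = 2/25; these sum to 1/10.
Dividing through by the total gives posterior P(r = 1 | data) = 0, P(r = 2 | data) = 0, P(r = 3 | data) = 1/5, P(r = 4 | data) = 4/5.
Averaging over the posterior, P(red next | data) = (0)(1/5) + (1)(4/5) = 4/5.

0.8000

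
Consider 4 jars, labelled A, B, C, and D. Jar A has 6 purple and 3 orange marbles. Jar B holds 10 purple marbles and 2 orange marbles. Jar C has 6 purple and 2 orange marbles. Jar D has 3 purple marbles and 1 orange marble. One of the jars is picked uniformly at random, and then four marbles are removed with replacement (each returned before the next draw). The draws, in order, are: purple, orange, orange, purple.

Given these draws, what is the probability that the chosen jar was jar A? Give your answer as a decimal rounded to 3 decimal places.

The likelihood of the observed sequence under each hypothesis: P(data | jar A) = (6/9)(3/9)(3/9)(6/9) = 0.049383; P(data | jar B) = (10/12)(2/12)(2/12)(10/12) = 0.01929; P(data | jar C) = (6/8)(2/8)(2/8)(6/8) = 0.035156; P(data | jar D) = (3/4)(1/4)(1/4)(3/4) = 0.035156.
Weighting by the prior gives 1/4 · 0.049383 = 0.012346, 1/4 · 0.01929 = 0.0048225, 1/4 · 0.035156 = 0.0087891, 1/4 · 0.035156 = 0.0087891; with total 0.034746.
Therefore the posterior P(jar A | data) = (0.012346) / (0.034746) = 0.35531.

0.355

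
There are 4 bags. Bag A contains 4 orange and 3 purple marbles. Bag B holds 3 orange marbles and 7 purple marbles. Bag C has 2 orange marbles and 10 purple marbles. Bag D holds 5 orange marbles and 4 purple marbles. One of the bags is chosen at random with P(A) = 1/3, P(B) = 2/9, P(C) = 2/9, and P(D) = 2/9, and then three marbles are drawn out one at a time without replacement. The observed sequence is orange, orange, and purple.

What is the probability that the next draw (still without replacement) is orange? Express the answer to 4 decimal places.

Compute the likelihood of the observed sequence for each case: P(data | bag A) = (4/7)(3/6)(3/5) = 0.17143; P(data | bag B) = (3/10)(2/9)(7/8) = 0.058333; P(data | bag C) = (2/12)(1/11)(10/10) = 0.015152; P(data | bag D) = (5/9)(4/8)(4/7) = 0.15873.
The prior-weighted likelihoods are 1/3 · 0.17143 = 0.057143, 2/9 · 0.058333 = 0.012963, 2/9 · 0.015152 = 0.003367, 2/9 · 0.15873 = 0.035273; summing to 0.10875.
The posterior is then P(bag A | data) = 0.52547, P(bag B | data) = 0.1192, P(bag C | data) = 0.030962, P(bag D | data) = 0.32436.
The predictive probability is P(orange next | data) = (1/2)(0.52547) + (1/7)(0.1192) + (0)(0.030962) + (1/2)(0.32436) = 0.44195.

0.4419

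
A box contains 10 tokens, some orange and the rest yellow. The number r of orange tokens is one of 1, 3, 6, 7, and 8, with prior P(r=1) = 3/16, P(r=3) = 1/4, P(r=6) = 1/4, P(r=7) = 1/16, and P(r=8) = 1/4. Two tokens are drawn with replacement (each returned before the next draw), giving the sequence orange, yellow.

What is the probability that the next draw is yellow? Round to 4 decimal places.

0.4815

The likelihood of the observed sequence under each hypothesis: P(data | r = 1) = (1/10)(9/10) = 0.09; P(data | r = 3) = (3/10)(7/10) = 0.21; P(data | r = 6) = (6/10)(4/10) = 0.24; P(data | r = 7) = (7/10)(3/10) = 0.21; P(data | r = 8) = (8/10)(2/10) = 0.16.
The prior-weighted likelihoods are 3/16 · 0.09 = 0.016875, 1/4 · 0.21 = 0.0525, 1/4 · 0.24 = 0.06, 1/16 · 0.21 = 0.013125, 1/4 · 0.16 = 0.04; summing to 0.1825.
The posterior is then P(r = 1 | data) = 0.092466, P(r = 3 | data) = 0.28767, P(r = 6 | data) = 0.32877, P(r = 7 | data) = 0.071918, P(r = 8 | data) = 0.21918.
The predictive probability is P(yellow next | data) = (9/10)(0.092466) + (7/10)(0.28767) + (2/5)(0.32877) + (3/10)(0.071918) + (1/5)(0.21918) = 0.48151.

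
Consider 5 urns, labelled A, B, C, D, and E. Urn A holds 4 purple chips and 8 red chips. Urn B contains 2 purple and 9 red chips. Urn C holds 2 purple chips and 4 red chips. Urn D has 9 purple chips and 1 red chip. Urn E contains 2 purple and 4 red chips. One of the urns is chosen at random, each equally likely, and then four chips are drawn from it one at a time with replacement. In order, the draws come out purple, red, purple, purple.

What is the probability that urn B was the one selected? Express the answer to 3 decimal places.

For each hypothesis, P(data | H) works out to: P(data | urn A) = (4/12)(8/12)(4/12)(4/12) = 0.024691; P(data | urn B) = (2/11)(9/11)(2/11)(2/11) = 0.0049177; P(data | urn C) = (2/6)(4/6)(2/6)(2/6) = 0.024691; P(data | urn D) = (9/10)(1/10)(9/10)(9/10) = 0.0729; P(data | urn E) = (2/6)(4/6)(2/6)(2/6) = 0.024691.
The prior-weighted likelihoods are 1/5 · 0.024691 = 0.0049383, 1/5 · 0.0049177 = 0.00098354, 1/5 · 0.024691 = 0.0049383, 1/5 · 0.0729 = 0.01458, 1/5 · 0.024691 = 0.0049383; these sum to 0.030378.
Therefore the posterior P(urn B | data) = (0.00098354) / (0.030378) = 0.032376.

0.032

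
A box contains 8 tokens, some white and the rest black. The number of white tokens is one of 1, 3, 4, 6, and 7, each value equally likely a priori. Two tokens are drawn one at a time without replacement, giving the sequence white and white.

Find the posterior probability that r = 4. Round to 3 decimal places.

0.133

Under each hypothesis, the probability of the observed sequence is: P(data | r = 1) = (1/8)(0/7) = 0; P(data | r = 3) = (3/8)(2/7) = 3/28; P(data | r = 4) = (4/8)(3/7) = 3/14; P(data | r = 6) = (6/8)(5/7) = 15/28; P(data | r = 7) = (7/8)(6/7) = 3/4.
The prior-weighted likelihoods are 1/5 · 0 = 0, 1/5 · 3/28 = 3/140, 1/5 · 3/14 = 3/70, 1/5 · 15/28 = 3/28, 1/5 · 3/4 = 3/20; with total 9/28.
By Bayes' rule, P(r = 4 | data) = (3/70) / (9/28) = 2/15.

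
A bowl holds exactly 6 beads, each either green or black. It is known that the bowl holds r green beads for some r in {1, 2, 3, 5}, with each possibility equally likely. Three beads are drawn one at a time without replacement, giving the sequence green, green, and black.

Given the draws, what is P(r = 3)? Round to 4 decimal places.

For each hypothesis, P(data | H) works out to: P(data | r = 1) = (1/6)(0/5) = 0; P(data | r = 2) = (2/6)(1/5)(4/4) = 1/15; P(data | r = 3) = (3/6)(2/5)(3/4) = 3/20; P(data | r = 5) = (5/6)(4/5)(1/4) = 1/6.
The prior-weighted likelihoods are 1/4 · 0 = 0, 1/4 · 1/15 = 1/60, 1/4 · 3/20 = 3/80, 1/4 · 1/6 = 1/24; with total 23/240.
So P(r = 3 | data) = (3/80) / (23/240) = 9/23.

0.3913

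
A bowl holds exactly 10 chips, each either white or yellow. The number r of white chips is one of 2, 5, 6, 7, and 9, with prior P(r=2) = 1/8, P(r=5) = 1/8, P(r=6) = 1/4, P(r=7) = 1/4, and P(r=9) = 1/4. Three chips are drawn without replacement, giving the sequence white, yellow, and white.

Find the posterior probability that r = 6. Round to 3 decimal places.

For each hypothesis, P(data | H) works out to: P(data | r = 2) = (2/10)(8/9)(1/8) = 1/45; P(data | r = 5) = (5/10)(5/9)(4/8) = 5/36; P(data | r = 6) = (6/10)(4/9)(5/8) = 1/6; P(data | r = 7) = (7/10)(3/9)(6/8) = 7/40; P(data | r = 9) = (9/10)(1/9)(8/8) = 1/10.
The prior-weighted likelihoods are 1/8 · 1/45 = 1/360, 1/8 · 5/36 = 5/288, 1/4 · 1/6 = 1/24, 1/4 · 7/40 = 7/160, 1/4 · 1/10 = 1/40; summing to 47/360.
Hence P(r = 6 | data) = (1/24) / (47/360) = 15/47.

0.319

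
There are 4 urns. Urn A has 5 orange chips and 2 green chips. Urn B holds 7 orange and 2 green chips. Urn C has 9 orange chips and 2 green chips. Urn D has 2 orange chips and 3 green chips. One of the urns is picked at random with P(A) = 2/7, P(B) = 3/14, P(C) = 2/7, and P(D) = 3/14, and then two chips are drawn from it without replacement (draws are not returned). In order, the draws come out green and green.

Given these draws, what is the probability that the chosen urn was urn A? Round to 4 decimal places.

Under each hypothesis, the probability of the observed sequence is: P(data | urn A) = (2/7)(1/6) = 0.047619; P(data | urn B) = (2/9)(1/8) = 0.027778; P(data | urn C) = (2/11)(1/10) = 0.018182; P(data | urn D) = (3/5)(2/4) = 0.3.
Weighting by the prior gives 2/7 · 0.047619 = 0.013605, 3/14 · 0.027778 = 0.0059524, 2/7 · 0.018182 = 0.0051948, 3/14 · 0.3 = 0.064286; with total 0.089038.
So P(urn A | data) = (0.013605) / (0.089038) = 0.1528.

0.1528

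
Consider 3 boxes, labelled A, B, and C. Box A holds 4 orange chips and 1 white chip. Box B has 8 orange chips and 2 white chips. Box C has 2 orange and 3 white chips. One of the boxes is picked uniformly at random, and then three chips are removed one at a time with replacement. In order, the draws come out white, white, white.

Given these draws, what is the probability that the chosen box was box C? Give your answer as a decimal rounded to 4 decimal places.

0.9310

Compute the likelihood of the observed sequence for each case: P(data | box A) = (1/5)(1/5)(1/5) = 1/125; P(data | box B) = (2/10)(2/10)(2/10) = 1/125; P(data | box C) = (3/5)(3/5)(3/5) = 27/125.
Multiplying each by its prior: 1/3 · 1/125 = 1/375, 1/3 · 1/125 = 1/375, 1/3 · 27/125 = 9/125; with total 29/375.
So P(box C | data) = (9/125) / (29/375) = 27/29.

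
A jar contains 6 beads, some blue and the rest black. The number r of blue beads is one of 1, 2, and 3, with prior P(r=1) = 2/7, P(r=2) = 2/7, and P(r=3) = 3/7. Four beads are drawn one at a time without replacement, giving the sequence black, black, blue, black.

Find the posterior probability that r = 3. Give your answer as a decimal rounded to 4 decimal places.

0.2000

For each hypothesis, P(data | H) works out to: P(data | r = 1) = (5/6)(4/5)(1/4)(3/3) = 1/6; P(data | r = 2) = (4/6)(3/5)(2/4)(2/3) = 2/15; P(data | r = 3) = (3/6)(2/5)(3/4)(1/3) = 1/20.
The prior-weighted likelihoods are 2/7 · 1/6 = 1/21, 2/7 · 2/15 = 4/105, 3/7 · 1/20 = 3/140; with total 3/28.
Therefore the posterior P(r = 3 | data) = (3/140) / (3/28) = 1/5.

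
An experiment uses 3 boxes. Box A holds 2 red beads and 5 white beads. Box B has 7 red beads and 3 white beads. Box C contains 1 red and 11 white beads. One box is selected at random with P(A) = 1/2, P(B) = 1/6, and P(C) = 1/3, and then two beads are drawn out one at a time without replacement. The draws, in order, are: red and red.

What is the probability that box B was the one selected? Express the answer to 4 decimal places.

Under each hypothesis, the probability of the observed sequence is: P(data | box A) = (2/7)(1/6) = 1/21; P(data | box B) = (7/10)(6/9) = 7/15; P(data | box C) = (1/12)(0/11) = 0.
Weighting by the prior gives 1/2 · 1/21 = 1/42, 1/6 · 7/15 = 7/90, 1/3 · 0 = 0; summing to 32/315.
Therefore the posterior P(box B | data) = (7/90) / (32/315) = 49/64.

0.7656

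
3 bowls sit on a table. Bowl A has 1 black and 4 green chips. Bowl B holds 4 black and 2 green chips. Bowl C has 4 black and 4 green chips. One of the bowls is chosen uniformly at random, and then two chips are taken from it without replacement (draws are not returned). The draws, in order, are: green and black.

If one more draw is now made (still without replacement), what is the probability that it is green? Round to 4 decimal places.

0.5443

Under each hypothesis, the probability of the observed sequence is: P(data | bowl A) = (4/5)(1/4) = 1/5; P(data | bowl B) = (2/6)(4/5) = 4/15; P(data | bowl C) = (4/8)(4/7) = 2/7.
The prior-weighted likelihoods are 1/3 · 1/5 = 1/15, 1/3 · 4/15 = 4/45, 1/3 · 2/7 = 2/21; summing to 79/315.
Normalising, the posterior is P(bowl A | data) = 21/79, P(bowl B | data) = 28/79, P(bowl C | data) = 30/79.
So P(green next | data) = Σ P(green next | H) P(H | data) = (1)(21/79) + (1/4)(28/79) + (1/2)(30/79) = 43/79.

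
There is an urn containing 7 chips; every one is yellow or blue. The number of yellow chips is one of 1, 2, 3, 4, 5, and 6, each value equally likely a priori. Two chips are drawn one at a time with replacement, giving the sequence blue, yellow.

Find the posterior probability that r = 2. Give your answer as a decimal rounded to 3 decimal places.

0.179

Under each hypothesis, the probability of the observed sequence is: P(data | r = 1) = (6/7)(1/7) = 6/49; P(data | r = 2) = (5/7)(2/7) = 10/49; P(data | r = 3) = (4/7)(3/7) = 12/49; P(data | r = 4) = (3/7)(4/7) = 12/49; P(data | r = 5) = (2/7)(5/7) = 10/49; P(data | r = 6) = (1/7)(6/7) = 6/49.
The prior-weighted likelihoods are 1/6 · 6/49 = 1/49, 1/6 · 10/49 = 5/147, 1/6 · 12/49 = 2/49, 1/6 · 12/49 = 2/49, 1/6 · 10/49 = 5/147, 1/6 · 6/49 = 1/49; summing to 4/21.
So P(r = 2 | data) = (5/147) / (4/21) = 5/28.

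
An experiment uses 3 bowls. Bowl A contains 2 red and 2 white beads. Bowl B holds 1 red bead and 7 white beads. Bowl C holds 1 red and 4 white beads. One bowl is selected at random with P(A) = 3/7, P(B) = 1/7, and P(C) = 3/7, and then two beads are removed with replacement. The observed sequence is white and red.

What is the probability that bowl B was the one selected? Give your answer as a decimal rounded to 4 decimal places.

0.0817

The likelihood of the observed sequence under each hypothesis: P(data | bowl A) = (2/4)(2/4) = 0.25; P(data | bowl B) = (7/8)(1/8) = 0.10938; P(data | bowl C) = (4/5)(1/5) = 0.16.
The prior-weighted likelihoods are 3/7 · 0.25 = 0.10714, 1/7 · 0.10938 = 0.015625, 3/7 · 0.16 = 0.068571; summing to 0.19134.
So P(bowl B | data) = (0.015625) / (0.19134) = 0.081661.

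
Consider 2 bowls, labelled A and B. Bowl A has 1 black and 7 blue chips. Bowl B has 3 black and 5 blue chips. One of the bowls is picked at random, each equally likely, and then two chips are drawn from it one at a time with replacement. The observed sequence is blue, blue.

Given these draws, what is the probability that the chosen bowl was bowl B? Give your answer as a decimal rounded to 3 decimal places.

The likelihood of the observed sequence under each hypothesis: P(data | bowl A) = (7/8)(7/8) = 49/64; P(data | bowl B) = (5/8)(5/8) = 25/64.
Multiplying each by its prior: 1/2 · 49/64 = 49/128, 1/2 · 25/64 = 25/128; these sum to 37/64.
Therefore the posterior P(bowl B | data) = (25/128) / (37/64) = 25/74.

0.338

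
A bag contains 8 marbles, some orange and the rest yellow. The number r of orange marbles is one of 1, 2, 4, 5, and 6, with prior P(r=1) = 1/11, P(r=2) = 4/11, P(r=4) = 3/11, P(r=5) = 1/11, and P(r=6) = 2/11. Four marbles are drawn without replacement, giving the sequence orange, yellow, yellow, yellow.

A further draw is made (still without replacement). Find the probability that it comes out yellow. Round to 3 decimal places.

For each hypothesis, P(data | H) works out to: P(data | r = 1) = (1/8)(7/7)(6/6)(5/5) = 1/8; P(data | r = 2) = (2/8)(6/7)(5/6)(4/5) = 1/7; P(data | r = 4) = (4/8)(4/7)(3/6)(2/5) = 2/35; P(data | r = 5) = (5/8)(3/7)(2/6)(1/5) = 1/56; P(data | r = 6) = (6/8)(2/7)(1/6)(0/5) = 0.
Multiplying each by its prior: 1/11 · 1/8 = 1/88, 4/11 · 1/7 = 4/77, 3/11 · 2/35 = 6/385, 1/11 · 1/56 = 1/616, 2/11 · 0 = 0; summing to 31/385.
Dividing through by the total gives posterior P(r = 1 | data) = 35/248, P(r = 2 | data) = 20/31, P(r = 4 | data) = 6/31, P(r = 5 | data) = 5/248, P(r = 6 | data) = 0.
Averaging over the posterior, P(yellow next | data) = (1)(35/248) + (3/4)(20/31) + (1/4)(6/31) + (0)(5/248) = 167/248.

0.673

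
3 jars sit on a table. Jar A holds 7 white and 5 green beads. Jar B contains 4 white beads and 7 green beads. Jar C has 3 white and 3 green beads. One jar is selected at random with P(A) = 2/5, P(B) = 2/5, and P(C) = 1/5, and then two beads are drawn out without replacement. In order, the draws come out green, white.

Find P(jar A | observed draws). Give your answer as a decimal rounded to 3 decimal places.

Compute the likelihood of the observed sequence for each case: P(data | jar A) = (5/12)(7/11) = 35/132; P(data | jar B) = (7/11)(4/10) = 14/55; P(data | jar C) = (3/6)(3/5) = 3/10.
Weighting by the prior gives 2/5 · 35/132 = 7/66, 2/5 · 14/55 = 28/275, 1/5 · 3/10 = 3/50; with total 221/825.
By Bayes' rule, P(jar A | data) = (7/66) / (221/825) = 175/442.

0.396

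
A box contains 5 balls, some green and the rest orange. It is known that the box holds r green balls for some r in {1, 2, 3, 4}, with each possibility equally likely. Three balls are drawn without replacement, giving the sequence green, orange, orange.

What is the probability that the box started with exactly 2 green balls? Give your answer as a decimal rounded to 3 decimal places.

0.400

The likelihood of the observed sequence under each hypothesis: P(data | r = 1) = (1/5)(4/4)(3/3) = 1/5; P(data | r = 2) = (2/5)(3/4)(2/3) = 1/5; P(data | r = 3) = (3/5)(2/4)(1/3) = 1/10; P(data | r = 4) = (4/5)(1/4)(0/3) = 0.
Weighting by the prior gives 1/4 · 1/5 = 1/20, 1/4 · 1/5 = 1/20, 1/4 · 1/10 = 1/40, 1/4 · 0 = 0; with total 1/8.
So P(r = 2 | data) = (1/20) / (1/8) = 2/5.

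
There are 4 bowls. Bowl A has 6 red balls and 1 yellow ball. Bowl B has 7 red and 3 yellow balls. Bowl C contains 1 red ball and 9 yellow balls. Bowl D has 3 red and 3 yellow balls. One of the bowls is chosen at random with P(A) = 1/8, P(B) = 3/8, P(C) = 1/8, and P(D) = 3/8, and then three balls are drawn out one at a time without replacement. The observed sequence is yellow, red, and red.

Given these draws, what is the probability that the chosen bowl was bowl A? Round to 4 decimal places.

0.1278

Under each hypothesis, the probability of the observed sequence is: P(data | bowl A) = (1/7)(6/6)(5/5) = 0.14286; P(data | bowl B) = (3/10)(7/9)(6/8) = 0.175; P(data | bowl C) = (9/10)(1/9)(0/8) = 0; P(data | bowl D) = (3/6)(3/5)(2/4) = 0.15.
The prior-weighted likelihoods are 1/8 · 0.14286 = 0.017857, 3/8 · 0.175 = 0.065625, 1/8 · 0 = 0, 3/8 · 0.15 = 0.05625; summing to 0.13973.
So P(bowl A | data) = (0.017857) / (0.13973) = 0.1278.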